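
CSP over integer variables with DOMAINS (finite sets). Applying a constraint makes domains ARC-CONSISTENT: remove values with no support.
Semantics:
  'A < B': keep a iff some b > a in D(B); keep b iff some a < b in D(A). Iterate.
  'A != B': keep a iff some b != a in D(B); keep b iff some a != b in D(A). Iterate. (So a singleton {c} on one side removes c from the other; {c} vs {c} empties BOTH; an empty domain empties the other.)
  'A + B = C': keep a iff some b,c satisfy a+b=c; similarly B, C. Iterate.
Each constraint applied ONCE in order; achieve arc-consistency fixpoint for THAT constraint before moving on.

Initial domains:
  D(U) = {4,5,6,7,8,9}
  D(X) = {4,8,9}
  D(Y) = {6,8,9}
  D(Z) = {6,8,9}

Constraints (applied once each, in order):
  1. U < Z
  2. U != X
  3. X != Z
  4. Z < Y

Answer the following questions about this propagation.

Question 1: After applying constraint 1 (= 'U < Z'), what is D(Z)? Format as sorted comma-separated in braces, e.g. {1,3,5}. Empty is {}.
Constraint 1 (U < Z) on D(U)={4,5,6,7,8,9} D(Z)={6,8,9}: U {4,5,6,7,8,9}->{4,5,6,7,8}
So after constraint 1: D(Z) = {6,8,9}

Answer: {6,8,9}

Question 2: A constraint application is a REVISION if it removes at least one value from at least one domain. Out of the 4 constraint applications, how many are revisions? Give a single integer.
Answer: 2

Derivation:
Constraint 1 (U < Z) on D(U)={4,5,6,7,8,9} D(Z)={6,8,9}: U {4,5,6,7,8,9}->{4,5,6,7,8} => REVISION
Constraint 2 (U != X) on D(U)={4,5,6,7,8} D(X)={4,8,9}: no change => not a revision
Constraint 3 (X != Z) on D(X)={4,8,9} D(Z)={6,8,9}: no change => not a revision
Constraint 4 (Z < Y) on D(Z)={6,8,9} D(Y)={6,8,9}: Z {6,8,9}->{6,8}; Y {6,8,9}->{8,9} => REVISION
Total revisions = 2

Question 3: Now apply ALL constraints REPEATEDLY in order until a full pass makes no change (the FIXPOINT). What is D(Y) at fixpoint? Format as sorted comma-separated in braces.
pass 0 (initial): D(Y)={6,8,9}
pass 1: U {4,5,6,7,8,9}->{4,5,6,7,8}; Y {6,8,9}->{8,9}; Z {6,8,9}->{6,8}
pass 2: U {4,5,6,7,8}->{4,5,6,7}
pass 3: no change
Fixpoint after 3 passes: D(Y) = {8,9}

Answer: {8,9}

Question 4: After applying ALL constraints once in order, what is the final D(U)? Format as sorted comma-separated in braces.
Answer: {4,5,6,7,8}

Derivation:
Constraint 1 (U < Z) on D(U)={4,5,6,7,8,9} D(Z)={6,8,9}: U {4,5,6,7,8,9}->{4,5,6,7,8}
Constraint 2 (U != X) on D(U)={4,5,6,7,8} D(X)={4,8,9}: no change
Constraint 3 (X != Z) on D(X)={4,8,9} D(Z)={6,8,9}: no change
Constraint 4 (Z < Y) on D(Z)={6,8,9} D(Y)={6,8,9}: Z {6,8,9}->{6,8}; Y {6,8,9}->{8,9}
So after all 4 constraints: D(U) = {4,5,6,7,8}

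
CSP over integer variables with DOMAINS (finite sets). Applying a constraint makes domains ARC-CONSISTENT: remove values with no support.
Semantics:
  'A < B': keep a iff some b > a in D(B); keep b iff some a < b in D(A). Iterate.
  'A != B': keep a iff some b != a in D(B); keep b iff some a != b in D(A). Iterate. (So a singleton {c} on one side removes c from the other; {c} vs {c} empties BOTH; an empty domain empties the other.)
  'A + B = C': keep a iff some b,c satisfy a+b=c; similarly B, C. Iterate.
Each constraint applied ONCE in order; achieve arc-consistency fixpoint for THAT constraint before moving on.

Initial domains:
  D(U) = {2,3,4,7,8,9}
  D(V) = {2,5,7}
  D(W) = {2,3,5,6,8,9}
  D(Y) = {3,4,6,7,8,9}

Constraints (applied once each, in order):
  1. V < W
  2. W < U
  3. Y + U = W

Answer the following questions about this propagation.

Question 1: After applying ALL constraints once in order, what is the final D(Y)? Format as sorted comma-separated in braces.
Answer: {4}

Derivation:
Constraint 1 (V < W) on D(V)={2,5,7} D(W)={2,3,5,6,8,9}: W {2,3,5,6,8,9}->{3,5,6,8,9}
Constraint 2 (W < U) on D(W)={3,5,6,8,9} D(U)={2,3,4,7,8,9}: W {3,5,6,8,9}->{3,5,6,8}; U {2,3,4,7,8,9}->{4,7,8,9}
Constraint 3 (Y + U = W) on D(Y)={3,4,6,7,8,9} D(U)={4,7,8,9} D(W)={3,5,6,8}: Y {3,4,6,7,8,9}->{4}; U {4,7,8,9}->{4}; W {3,5,6,8}->{8}
So after all 3 constraints: D(Y) = {4}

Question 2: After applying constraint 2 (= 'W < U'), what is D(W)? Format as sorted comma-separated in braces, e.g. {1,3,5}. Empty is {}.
Constraint 1 (V < W) on D(V)={2,5,7} D(W)={2,3,5,6,8,9}: W {2,3,5,6,8,9}->{3,5,6,8,9}
Constraint 2 (W < U) on D(W)={3,5,6,8,9} D(U)={2,3,4,7,8,9}: W {3,5,6,8,9}->{3,5,6,8}; U {2,3,4,7,8,9}->{4,7,8,9}
So after constraint 2: D(W) = {3,5,6,8}

Answer: {3,5,6,8}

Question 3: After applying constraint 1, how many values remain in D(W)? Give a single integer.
Answer: 5

Derivation:
Constraint 1 (V < W) on D(V)={2,5,7} D(W)={2,3,5,6,8,9}: W {2,3,5,6,8,9}->{3,5,6,8,9}
So after constraint 1: D(W)={3,5,6,8,9}, size = 5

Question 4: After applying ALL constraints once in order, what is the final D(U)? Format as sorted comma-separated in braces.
Constraint 1 (V < W) on D(V)={2,5,7} D(W)={2,3,5,6,8,9}: W {2,3,5,6,8,9}->{3,5,6,8,9}
Constraint 2 (W < U) on D(W)={3,5,6,8,9} D(U)={2,3,4,7,8,9}: W {3,5,6,8,9}->{3,5,6,8}; U {2,3,4,7,8,9}->{4,7,8,9}
Constraint 3 (Y + U = W) on D(Y)={3,4,6,7,8,9} D(U)={4,7,8,9} D(W)={3,5,6,8}: Y {3,4,6,7,8,9}->{4}; U {4,7,8,9}->{4}; W {3,5,6,8}->{8}
So after all 3 constraints: D(U) = {4}

Answer: {4}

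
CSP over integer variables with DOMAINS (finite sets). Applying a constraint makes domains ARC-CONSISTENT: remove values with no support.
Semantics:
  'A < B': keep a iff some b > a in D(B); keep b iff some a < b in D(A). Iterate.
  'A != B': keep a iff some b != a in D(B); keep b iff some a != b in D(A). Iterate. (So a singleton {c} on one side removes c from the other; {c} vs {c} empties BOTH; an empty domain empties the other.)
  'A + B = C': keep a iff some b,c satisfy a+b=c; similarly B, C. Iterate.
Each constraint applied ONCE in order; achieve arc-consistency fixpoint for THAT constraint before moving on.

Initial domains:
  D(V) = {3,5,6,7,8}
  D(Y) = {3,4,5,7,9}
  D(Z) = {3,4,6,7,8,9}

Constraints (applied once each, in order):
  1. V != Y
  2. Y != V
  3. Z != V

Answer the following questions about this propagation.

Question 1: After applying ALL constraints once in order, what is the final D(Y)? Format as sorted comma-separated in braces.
Answer: {3,4,5,7,9}

Derivation:
Constraint 1 (V != Y) on D(V)={3,5,6,7,8} D(Y)={3,4,5,7,9}: no change
Constraint 2 (Y != V) on D(Y)={3,4,5,7,9} D(V)={3,5,6,7,8}: no change
Constraint 3 (Z != V) on D(Z)={3,4,6,7,8,9} D(V)={3,5,6,7,8}: no change
So after all 3 constraints: D(Y) = {3,4,5,7,9}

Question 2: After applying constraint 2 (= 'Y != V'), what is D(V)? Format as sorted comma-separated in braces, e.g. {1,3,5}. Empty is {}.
Constraint 1 (V != Y) on D(V)={3,5,6,7,8} D(Y)={3,4,5,7,9}: no change
Constraint 2 (Y != V) on D(Y)={3,4,5,7,9} D(V)={3,5,6,7,8}: no change
So after constraint 2: D(V) = {3,5,6,7,8}

Answer: {3,5,6,7,8}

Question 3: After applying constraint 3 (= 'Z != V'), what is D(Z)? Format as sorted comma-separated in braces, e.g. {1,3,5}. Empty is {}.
Answer: {3,4,6,7,8,9}

Derivation:
Constraint 1 (V != Y) on D(V)={3,5,6,7,8} D(Y)={3,4,5,7,9}: no change
Constraint 2 (Y != V) on D(Y)={3,4,5,7,9} D(V)={3,5,6,7,8}: no change
Constraint 3 (Z != V) on D(Z)={3,4,6,7,8,9} D(V)={3,5,6,7,8}: no change
So after constraint 3: D(Z) = {3,4,6,7,8,9}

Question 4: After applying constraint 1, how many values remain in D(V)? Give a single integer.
Answer: 5

Derivation:
Constraint 1 (V != Y) on D(V)={3,5,6,7,8} D(Y)={3,4,5,7,9}: no change
So after constraint 1: D(V)={3,5,6,7,8}, size = 5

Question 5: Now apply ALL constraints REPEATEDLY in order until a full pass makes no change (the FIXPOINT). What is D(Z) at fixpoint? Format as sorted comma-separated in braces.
pass 0 (initial): D(Z)={3,4,6,7,8,9}
pass 1: no change
Fixpoint after 1 passes: D(Z) = {3,4,6,7,8,9}

Answer: {3,4,6,7,8,9}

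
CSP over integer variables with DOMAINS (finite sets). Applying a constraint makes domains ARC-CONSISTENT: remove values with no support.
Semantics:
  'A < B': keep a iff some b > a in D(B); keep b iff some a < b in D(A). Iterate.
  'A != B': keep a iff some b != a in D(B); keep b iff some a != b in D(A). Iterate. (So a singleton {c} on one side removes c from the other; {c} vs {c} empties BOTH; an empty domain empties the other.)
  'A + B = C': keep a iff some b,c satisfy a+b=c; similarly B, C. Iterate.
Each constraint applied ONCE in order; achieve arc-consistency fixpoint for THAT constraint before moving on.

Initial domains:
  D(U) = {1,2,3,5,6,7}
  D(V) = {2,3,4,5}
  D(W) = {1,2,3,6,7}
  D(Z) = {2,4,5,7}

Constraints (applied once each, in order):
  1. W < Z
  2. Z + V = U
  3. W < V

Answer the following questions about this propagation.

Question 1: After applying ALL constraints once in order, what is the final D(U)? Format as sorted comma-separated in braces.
Constraint 1 (W < Z) on D(W)={1,2,3,6,7} D(Z)={2,4,5,7}: W {1,2,3,6,7}->{1,2,3,6}
Constraint 2 (Z + V = U) on D(Z)={2,4,5,7} D(V)={2,3,4,5} D(U)={1,2,3,5,6,7}: Z {2,4,5,7}->{2,4,5}; U {1,2,3,5,6,7}->{5,6,7}
Constraint 3 (W < V) on D(W)={1,2,3,6} D(V)={2,3,4,5}: W {1,2,3,6}->{1,2,3}
So after all 3 constraints: D(U) = {5,6,7}

Answer: {5,6,7}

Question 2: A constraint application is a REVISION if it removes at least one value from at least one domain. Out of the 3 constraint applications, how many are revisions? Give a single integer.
Answer: 3

Derivation:
Constraint 1 (W < Z) on D(W)={1,2,3,6,7} D(Z)={2,4,5,7}: W {1,2,3,6,7}->{1,2,3,6} => REVISION
Constraint 2 (Z + V = U) on D(Z)={2,4,5,7} D(V)={2,3,4,5} D(U)={1,2,3,5,6,7}: Z {2,4,5,7}->{2,4,5}; U {1,2,3,5,6,7}->{5,6,7} => REVISION
Constraint 3 (W < V) on D(W)={1,2,3,6} D(V)={2,3,4,5}: W {1,2,3,6}->{1,2,3} => REVISION
Total revisions = 3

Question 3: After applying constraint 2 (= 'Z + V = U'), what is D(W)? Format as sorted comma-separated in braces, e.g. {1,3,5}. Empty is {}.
Answer: {1,2,3,6}

Derivation:
Constraint 1 (W < Z) on D(W)={1,2,3,6,7} D(Z)={2,4,5,7}: W {1,2,3,6,7}->{1,2,3,6}
Constraint 2 (Z + V = U) on D(Z)={2,4,5,7} D(V)={2,3,4,5} D(U)={1,2,3,5,6,7}: Z {2,4,5,7}->{2,4,5}; U {1,2,3,5,6,7}->{5,6,7}
So after constraint 2: D(W) = {1,2,3,6}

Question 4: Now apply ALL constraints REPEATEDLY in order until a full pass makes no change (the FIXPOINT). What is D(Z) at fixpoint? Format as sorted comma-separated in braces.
pass 0 (initial): D(Z)={2,4,5,7}
pass 1: U {1,2,3,5,6,7}->{5,6,7}; W {1,2,3,6,7}->{1,2,3}; Z {2,4,5,7}->{2,4,5}
pass 2: no change
Fixpoint after 2 passes: D(Z) = {2,4,5}

Answer: {2,4,5}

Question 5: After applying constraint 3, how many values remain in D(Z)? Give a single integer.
Answer: 3

Derivation:
Constraint 1 (W < Z) on D(W)={1,2,3,6,7} D(Z)={2,4,5,7}: W {1,2,3,6,7}->{1,2,3,6}
Constraint 2 (Z + V = U) on D(Z)={2,4,5,7} D(V)={2,3,4,5} D(U)={1,2,3,5,6,7}: Z {2,4,5,7}->{2,4,5}; U {1,2,3,5,6,7}->{5,6,7}
Constraint 3 (W < V) on D(W)={1,2,3,6} D(V)={2,3,4,5}: W {1,2,3,6}->{1,2,3}
So after constraint 3: D(Z)={2,4,5}, size = 3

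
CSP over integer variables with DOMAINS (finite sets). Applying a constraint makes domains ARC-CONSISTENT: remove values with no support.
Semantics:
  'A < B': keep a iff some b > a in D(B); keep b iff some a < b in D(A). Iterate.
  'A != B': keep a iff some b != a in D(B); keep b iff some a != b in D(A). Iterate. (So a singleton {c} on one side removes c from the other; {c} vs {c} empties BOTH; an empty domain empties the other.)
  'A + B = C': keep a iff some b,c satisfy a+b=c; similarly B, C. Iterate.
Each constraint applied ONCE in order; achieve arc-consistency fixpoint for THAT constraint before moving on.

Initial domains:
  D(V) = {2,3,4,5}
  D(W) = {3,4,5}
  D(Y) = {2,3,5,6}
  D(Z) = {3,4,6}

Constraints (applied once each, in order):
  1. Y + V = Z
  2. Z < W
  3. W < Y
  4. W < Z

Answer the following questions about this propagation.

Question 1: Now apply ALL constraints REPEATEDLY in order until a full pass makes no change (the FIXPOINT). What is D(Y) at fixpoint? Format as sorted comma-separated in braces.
pass 0 (initial): D(Y)={2,3,5,6}
pass 1: V {2,3,4,5}->{2,3,4}; W {3,4,5}->{}; Y {2,3,5,6}->{}; Z {3,4,6}->{}
pass 2: V {2,3,4}->{}
pass 3: no change
Fixpoint after 3 passes: D(Y) = {}

Answer: {}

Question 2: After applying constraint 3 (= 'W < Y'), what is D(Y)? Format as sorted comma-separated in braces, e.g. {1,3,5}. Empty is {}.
Constraint 1 (Y + V = Z) on D(Y)={2,3,5,6} D(V)={2,3,4,5} D(Z)={3,4,6}: Y {2,3,5,6}->{2,3}; V {2,3,4,5}->{2,3,4}; Z {3,4,6}->{4,6}
Constraint 2 (Z < W) on D(Z)={4,6} D(W)={3,4,5}: Z {4,6}->{4}; W {3,4,5}->{5}
Constraint 3 (W < Y) on D(W)={5} D(Y)={2,3}: W {5}->{}; Y {2,3}->{}
So after constraint 3: D(Y) = {}

Answer: {}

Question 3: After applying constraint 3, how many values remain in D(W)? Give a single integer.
Answer: 0

Derivation:
Constraint 1 (Y + V = Z) on D(Y)={2,3,5,6} D(V)={2,3,4,5} D(Z)={3,4,6}: Y {2,3,5,6}->{2,3}; V {2,3,4,5}->{2,3,4}; Z {3,4,6}->{4,6}
Constraint 2 (Z < W) on D(Z)={4,6} D(W)={3,4,5}: Z {4,6}->{4}; W {3,4,5}->{5}
Constraint 3 (W < Y) on D(W)={5} D(Y)={2,3}: W {5}->{}; Y {2,3}->{}
So after constraint 3: D(W)={}, size = 0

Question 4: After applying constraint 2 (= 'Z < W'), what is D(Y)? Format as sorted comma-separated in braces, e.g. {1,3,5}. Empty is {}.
Constraint 1 (Y + V = Z) on D(Y)={2,3,5,6} D(V)={2,3,4,5} D(Z)={3,4,6}: Y {2,3,5,6}->{2,3}; V {2,3,4,5}->{2,3,4}; Z {3,4,6}->{4,6}
Constraint 2 (Z < W) on D(Z)={4,6} D(W)={3,4,5}: Z {4,6}->{4}; W {3,4,5}->{5}
So after constraint 2: D(Y) = {2,3}

Answer: {2,3}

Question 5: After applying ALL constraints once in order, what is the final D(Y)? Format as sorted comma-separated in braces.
Answer: {}

Derivation:
Constraint 1 (Y + V = Z) on D(Y)={2,3,5,6} D(V)={2,3,4,5} D(Z)={3,4,6}: Y {2,3,5,6}->{2,3}; V {2,3,4,5}->{2,3,4}; Z {3,4,6}->{4,6}
Constraint 2 (Z < W) on D(Z)={4,6} D(W)={3,4,5}: Z {4,6}->{4}; W {3,4,5}->{5}
Constraint 3 (W < Y) on D(W)={5} D(Y)={2,3}: W {5}->{}; Y {2,3}->{}
Constraint 4 (W < Z) on D(W)={} D(Z)={4}: Z {4}->{}
So after all 4 constraints: D(Y) = {}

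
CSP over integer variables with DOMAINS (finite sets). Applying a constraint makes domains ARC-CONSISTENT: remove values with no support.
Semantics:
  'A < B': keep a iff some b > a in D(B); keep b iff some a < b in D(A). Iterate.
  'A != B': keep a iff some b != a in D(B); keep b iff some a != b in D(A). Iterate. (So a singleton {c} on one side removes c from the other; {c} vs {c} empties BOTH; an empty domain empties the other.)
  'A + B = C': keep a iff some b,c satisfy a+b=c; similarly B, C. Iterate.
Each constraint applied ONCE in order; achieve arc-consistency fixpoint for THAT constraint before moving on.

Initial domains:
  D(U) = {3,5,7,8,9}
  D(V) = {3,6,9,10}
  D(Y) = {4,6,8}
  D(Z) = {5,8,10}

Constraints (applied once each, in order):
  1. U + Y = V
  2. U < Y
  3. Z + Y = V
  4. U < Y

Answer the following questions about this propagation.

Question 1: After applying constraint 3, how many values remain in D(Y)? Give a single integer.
Answer: 1

Derivation:
Constraint 1 (U + Y = V) on D(U)={3,5,7,8,9} D(Y)={4,6,8} D(V)={3,6,9,10}: U {3,5,7,8,9}->{3,5}; Y {4,6,8}->{4,6}; V {3,6,9,10}->{9}
Constraint 2 (U < Y) on D(U)={3,5} D(Y)={4,6}: no change
Constraint 3 (Z + Y = V) on D(Z)={5,8,10} D(Y)={4,6} D(V)={9}: Z {5,8,10}->{5}; Y {4,6}->{4}
So after constraint 3: D(Y)={4}, size = 1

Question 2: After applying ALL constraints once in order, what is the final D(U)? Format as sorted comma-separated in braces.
Constraint 1 (U + Y = V) on D(U)={3,5,7,8,9} D(Y)={4,6,8} D(V)={3,6,9,10}: U {3,5,7,8,9}->{3,5}; Y {4,6,8}->{4,6}; V {3,6,9,10}->{9}
Constraint 2 (U < Y) on D(U)={3,5} D(Y)={4,6}: no change
Constraint 3 (Z + Y = V) on D(Z)={5,8,10} D(Y)={4,6} D(V)={9}: Z {5,8,10}->{5}; Y {4,6}->{4}
Constraint 4 (U < Y) on D(U)={3,5} D(Y)={4}: U {3,5}->{3}
So after all 4 constraints: D(U) = {3}

Answer: {3}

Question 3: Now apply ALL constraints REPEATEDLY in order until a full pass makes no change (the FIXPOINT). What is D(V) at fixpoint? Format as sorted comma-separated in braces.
Answer: {}

Derivation:
pass 0 (initial): D(V)={3,6,9,10}
pass 1: U {3,5,7,8,9}->{3}; V {3,6,9,10}->{9}; Y {4,6,8}->{4}; Z {5,8,10}->{5}
pass 2: U {3}->{}; V {9}->{}; Y {4}->{}; Z {5}->{}
pass 3: no change
Fixpoint after 3 passes: D(V) = {}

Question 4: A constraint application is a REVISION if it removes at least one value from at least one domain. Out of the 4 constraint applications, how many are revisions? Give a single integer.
Answer: 3

Derivation:
Constraint 1 (U + Y = V) on D(U)={3,5,7,8,9} D(Y)={4,6,8} D(V)={3,6,9,10}: U {3,5,7,8,9}->{3,5}; Y {4,6,8}->{4,6}; V {3,6,9,10}->{9} => REVISION
Constraint 2 (U < Y) on D(U)={3,5} D(Y)={4,6}: no change => not a revision
Constraint 3 (Z + Y = V) on D(Z)={5,8,10} D(Y)={4,6} D(V)={9}: Z {5,8,10}->{5}; Y {4,6}->{4} => REVISION
Constraint 4 (U < Y) on D(U)={3,5} D(Y)={4}: U {3,5}->{3} => REVISION
Total revisions = 3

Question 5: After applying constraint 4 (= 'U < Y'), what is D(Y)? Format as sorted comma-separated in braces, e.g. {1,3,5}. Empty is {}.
Answer: {4}

Derivation:
Constraint 1 (U + Y = V) on D(U)={3,5,7,8,9} D(Y)={4,6,8} D(V)={3,6,9,10}: U {3,5,7,8,9}->{3,5}; Y {4,6,8}->{4,6}; V {3,6,9,10}->{9}
Constraint 2 (U < Y) on D(U)={3,5} D(Y)={4,6}: no change
Constraint 3 (Z + Y = V) on D(Z)={5,8,10} D(Y)={4,6} D(V)={9}: Z {5,8,10}->{5}; Y {4,6}->{4}
Constraint 4 (U < Y) on D(U)={3,5} D(Y)={4}: U {3,5}->{3}
So after constraint 4: D(Y) = {4}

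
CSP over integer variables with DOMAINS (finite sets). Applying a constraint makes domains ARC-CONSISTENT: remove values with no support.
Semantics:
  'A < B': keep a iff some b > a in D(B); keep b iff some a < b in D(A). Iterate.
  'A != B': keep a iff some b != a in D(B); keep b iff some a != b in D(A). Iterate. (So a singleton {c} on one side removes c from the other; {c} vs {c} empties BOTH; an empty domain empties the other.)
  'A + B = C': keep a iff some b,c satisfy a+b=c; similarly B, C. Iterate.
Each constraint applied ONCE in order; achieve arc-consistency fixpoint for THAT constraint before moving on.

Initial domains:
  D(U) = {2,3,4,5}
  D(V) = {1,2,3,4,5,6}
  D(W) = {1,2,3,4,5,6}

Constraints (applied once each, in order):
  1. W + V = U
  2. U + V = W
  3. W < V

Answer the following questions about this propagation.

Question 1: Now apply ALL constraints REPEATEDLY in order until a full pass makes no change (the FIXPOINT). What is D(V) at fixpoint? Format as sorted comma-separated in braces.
pass 0 (initial): D(V)={1,2,3,4,5,6}
pass 1: U {2,3,4,5}->{2,3}; V {1,2,3,4,5,6}->{}; W {1,2,3,4,5,6}->{}
pass 2: U {2,3}->{}
pass 3: no change
Fixpoint after 3 passes: D(V) = {}

Answer: {}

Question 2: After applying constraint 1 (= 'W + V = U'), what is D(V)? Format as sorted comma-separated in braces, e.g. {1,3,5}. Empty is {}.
Answer: {1,2,3,4}

Derivation:
Constraint 1 (W + V = U) on D(W)={1,2,3,4,5,6} D(V)={1,2,3,4,5,6} D(U)={2,3,4,5}: W {1,2,3,4,5,6}->{1,2,3,4}; V {1,2,3,4,5,6}->{1,2,3,4}
So after constraint 1: D(V) = {1,2,3,4}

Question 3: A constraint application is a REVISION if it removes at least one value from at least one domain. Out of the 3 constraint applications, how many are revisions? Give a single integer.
Answer: 3

Derivation:
Constraint 1 (W + V = U) on D(W)={1,2,3,4,5,6} D(V)={1,2,3,4,5,6} D(U)={2,3,4,5}: W {1,2,3,4,5,6}->{1,2,3,4}; V {1,2,3,4,5,6}->{1,2,3,4} => REVISION
Constraint 2 (U + V = W) on D(U)={2,3,4,5} D(V)={1,2,3,4} D(W)={1,2,3,4}: U {2,3,4,5}->{2,3}; V {1,2,3,4}->{1,2}; W {1,2,3,4}->{3,4} => REVISION
Constraint 3 (W < V) on D(W)={3,4} D(V)={1,2}: W {3,4}->{}; V {1,2}->{} => REVISION
Total revisions = 3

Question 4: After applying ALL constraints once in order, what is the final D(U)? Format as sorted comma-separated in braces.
Answer: {2,3}

Derivation:
Constraint 1 (W + V = U) on D(W)={1,2,3,4,5,6} D(V)={1,2,3,4,5,6} D(U)={2,3,4,5}: W {1,2,3,4,5,6}->{1,2,3,4}; V {1,2,3,4,5,6}->{1,2,3,4}
Constraint 2 (U + V = W) on D(U)={2,3,4,5} D(V)={1,2,3,4} D(W)={1,2,3,4}: U {2,3,4,5}->{2,3}; V {1,2,3,4}->{1,2}; W {1,2,3,4}->{3,4}
Constraint 3 (W < V) on D(W)={3,4} D(V)={1,2}: W {3,4}->{}; V {1,2}->{}
So after all 3 constraints: D(U) = {2,3}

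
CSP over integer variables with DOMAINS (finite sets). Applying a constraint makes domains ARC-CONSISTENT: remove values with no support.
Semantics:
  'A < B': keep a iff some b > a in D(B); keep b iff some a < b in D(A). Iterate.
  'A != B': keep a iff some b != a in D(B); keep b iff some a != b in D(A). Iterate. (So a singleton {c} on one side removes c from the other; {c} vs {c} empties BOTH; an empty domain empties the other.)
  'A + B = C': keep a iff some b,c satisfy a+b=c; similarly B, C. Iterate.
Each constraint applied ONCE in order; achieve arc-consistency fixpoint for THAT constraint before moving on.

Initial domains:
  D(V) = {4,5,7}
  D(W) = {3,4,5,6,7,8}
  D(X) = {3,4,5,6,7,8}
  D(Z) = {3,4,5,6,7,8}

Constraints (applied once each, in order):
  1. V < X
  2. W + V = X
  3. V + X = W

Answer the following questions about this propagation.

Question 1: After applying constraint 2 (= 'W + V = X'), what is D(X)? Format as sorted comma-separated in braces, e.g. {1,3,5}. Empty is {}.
Constraint 1 (V < X) on D(V)={4,5,7} D(X)={3,4,5,6,7,8}: X {3,4,5,6,7,8}->{5,6,7,8}
Constraint 2 (W + V = X) on D(W)={3,4,5,6,7,8} D(V)={4,5,7} D(X)={5,6,7,8}: W {3,4,5,6,7,8}->{3,4}; V {4,5,7}->{4,5}; X {5,6,7,8}->{7,8}
So after constraint 2: D(X) = {7,8}

Answer: {7,8}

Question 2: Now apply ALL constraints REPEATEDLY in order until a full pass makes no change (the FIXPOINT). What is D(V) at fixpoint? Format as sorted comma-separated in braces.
pass 0 (initial): D(V)={4,5,7}
pass 1: V {4,5,7}->{}; W {3,4,5,6,7,8}->{}; X {3,4,5,6,7,8}->{}
pass 2: no change
Fixpoint after 2 passes: D(V) = {}

Answer: {}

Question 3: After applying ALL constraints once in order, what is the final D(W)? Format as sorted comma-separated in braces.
Answer: {}

Derivation:
Constraint 1 (V < X) on D(V)={4,5,7} D(X)={3,4,5,6,7,8}: X {3,4,5,6,7,8}->{5,6,7,8}
Constraint 2 (W + V = X) on D(W)={3,4,5,6,7,8} D(V)={4,5,7} D(X)={5,6,7,8}: W {3,4,5,6,7,8}->{3,4}; V {4,5,7}->{4,5}; X {5,6,7,8}->{7,8}
Constraint 3 (V + X = W) on D(V)={4,5} D(X)={7,8} D(W)={3,4}: V {4,5}->{}; X {7,8}->{}; W {3,4}->{}
So after all 3 constraints: D(W) = {}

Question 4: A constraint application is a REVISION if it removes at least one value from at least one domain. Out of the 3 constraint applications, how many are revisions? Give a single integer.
Constraint 1 (V < X) on D(V)={4,5,7} D(X)={3,4,5,6,7,8}: X {3,4,5,6,7,8}->{5,6,7,8} => REVISION
Constraint 2 (W + V = X) on D(W)={3,4,5,6,7,8} D(V)={4,5,7} D(X)={5,6,7,8}: W {3,4,5,6,7,8}->{3,4}; V {4,5,7}->{4,5}; X {5,6,7,8}->{7,8} => REVISION
Constraint 3 (V + X = W) on D(V)={4,5} D(X)={7,8} D(W)={3,4}: V {4,5}->{}; X {7,8}->{}; W {3,4}->{} => REVISION
Total revisions = 3

Answer: 3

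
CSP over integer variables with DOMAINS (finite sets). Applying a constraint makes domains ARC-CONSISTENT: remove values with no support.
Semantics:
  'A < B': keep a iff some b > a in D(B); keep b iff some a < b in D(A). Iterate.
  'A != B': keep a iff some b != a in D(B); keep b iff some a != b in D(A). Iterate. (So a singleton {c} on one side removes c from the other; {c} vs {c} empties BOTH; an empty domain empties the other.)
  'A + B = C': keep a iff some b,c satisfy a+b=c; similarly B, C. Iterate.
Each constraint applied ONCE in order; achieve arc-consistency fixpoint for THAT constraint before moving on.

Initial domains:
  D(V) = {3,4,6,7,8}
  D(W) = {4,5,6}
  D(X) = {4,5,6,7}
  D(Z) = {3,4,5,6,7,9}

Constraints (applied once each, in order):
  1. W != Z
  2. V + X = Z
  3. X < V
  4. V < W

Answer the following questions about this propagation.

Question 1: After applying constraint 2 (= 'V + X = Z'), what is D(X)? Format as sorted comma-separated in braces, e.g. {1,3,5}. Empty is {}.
Constraint 1 (W != Z) on D(W)={4,5,6} D(Z)={3,4,5,6,7,9}: no change
Constraint 2 (V + X = Z) on D(V)={3,4,6,7,8} D(X)={4,5,6,7} D(Z)={3,4,5,6,7,9}: V {3,4,6,7,8}->{3,4}; X {4,5,6,7}->{4,5,6}; Z {3,4,5,6,7,9}->{7,9}
So after constraint 2: D(X) = {4,5,6}

Answer: {4,5,6}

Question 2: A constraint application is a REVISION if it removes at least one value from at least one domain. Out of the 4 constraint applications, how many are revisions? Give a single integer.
Constraint 1 (W != Z) on D(W)={4,5,6} D(Z)={3,4,5,6,7,9}: no change => not a revision
Constraint 2 (V + X = Z) on D(V)={3,4,6,7,8} D(X)={4,5,6,7} D(Z)={3,4,5,6,7,9}: V {3,4,6,7,8}->{3,4}; X {4,5,6,7}->{4,5,6}; Z {3,4,5,6,7,9}->{7,9} => REVISION
Constraint 3 (X < V) on D(X)={4,5,6} D(V)={3,4}: X {4,5,6}->{}; V {3,4}->{} => REVISION
Constraint 4 (V < W) on D(V)={} D(W)={4,5,6}: W {4,5,6}->{} => REVISION
Total revisions = 3

Answer: 3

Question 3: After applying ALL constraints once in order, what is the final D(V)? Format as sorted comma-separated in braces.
Constraint 1 (W != Z) on D(W)={4,5,6} D(Z)={3,4,5,6,7,9}: no change
Constraint 2 (V + X = Z) on D(V)={3,4,6,7,8} D(X)={4,5,6,7} D(Z)={3,4,5,6,7,9}: V {3,4,6,7,8}->{3,4}; X {4,5,6,7}->{4,5,6}; Z {3,4,5,6,7,9}->{7,9}
Constraint 3 (X < V) on D(X)={4,5,6} D(V)={3,4}: X {4,5,6}->{}; V {3,4}->{}
Constraint 4 (V < W) on D(V)={} D(W)={4,5,6}: W {4,5,6}->{}
So after all 4 constraints: D(V) = {}

Answer: {}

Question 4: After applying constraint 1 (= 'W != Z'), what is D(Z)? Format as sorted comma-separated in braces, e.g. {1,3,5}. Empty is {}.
Constraint 1 (W != Z) on D(W)={4,5,6} D(Z)={3,4,5,6,7,9}: no change
So after constraint 1: D(Z) = {3,4,5,6,7,9}

Answer: {3,4,5,6,7,9}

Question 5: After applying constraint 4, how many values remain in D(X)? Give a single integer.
Constraint 1 (W != Z) on D(W)={4,5,6} D(Z)={3,4,5,6,7,9}: no change
Constraint 2 (V + X = Z) on D(V)={3,4,6,7,8} D(X)={4,5,6,7} D(Z)={3,4,5,6,7,9}: V {3,4,6,7,8}->{3,4}; X {4,5,6,7}->{4,5,6}; Z {3,4,5,6,7,9}->{7,9}
Constraint 3 (X < V) on D(X)={4,5,6} D(V)={3,4}: X {4,5,6}->{}; V {3,4}->{}
Constraint 4 (V < W) on D(V)={} D(W)={4,5,6}: W {4,5,6}->{}
So after constraint 4: D(X)={}, size = 0

Answer: 0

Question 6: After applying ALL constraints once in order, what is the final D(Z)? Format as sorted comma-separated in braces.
Answer: {7,9}

Derivation:
Constraint 1 (W != Z) on D(W)={4,5,6} D(Z)={3,4,5,6,7,9}: no change
Constraint 2 (V + X = Z) on D(V)={3,4,6,7,8} D(X)={4,5,6,7} D(Z)={3,4,5,6,7,9}: V {3,4,6,7,8}->{3,4}; X {4,5,6,7}->{4,5,6}; Z {3,4,5,6,7,9}->{7,9}
Constraint 3 (X < V) on D(X)={4,5,6} D(V)={3,4}: X {4,5,6}->{}; V {3,4}->{}
Constraint 4 (V < W) on D(V)={} D(W)={4,5,6}: W {4,5,6}->{}
So after all 4 constraints: D(Z) = {7,9}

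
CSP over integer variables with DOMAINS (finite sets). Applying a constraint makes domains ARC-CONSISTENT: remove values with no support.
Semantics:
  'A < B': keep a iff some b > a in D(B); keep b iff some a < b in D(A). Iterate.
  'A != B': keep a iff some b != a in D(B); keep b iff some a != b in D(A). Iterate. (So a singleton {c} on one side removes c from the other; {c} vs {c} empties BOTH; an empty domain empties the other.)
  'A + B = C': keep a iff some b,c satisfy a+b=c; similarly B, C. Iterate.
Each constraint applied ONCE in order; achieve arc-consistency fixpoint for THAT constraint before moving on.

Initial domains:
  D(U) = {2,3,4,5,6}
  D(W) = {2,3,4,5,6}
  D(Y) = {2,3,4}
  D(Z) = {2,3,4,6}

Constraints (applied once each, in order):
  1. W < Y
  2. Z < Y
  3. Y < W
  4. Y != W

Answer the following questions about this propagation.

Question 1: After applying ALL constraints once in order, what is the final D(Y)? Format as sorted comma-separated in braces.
Answer: {}

Derivation:
Constraint 1 (W < Y) on D(W)={2,3,4,5,6} D(Y)={2,3,4}: W {2,3,4,5,6}->{2,3}; Y {2,3,4}->{3,4}
Constraint 2 (Z < Y) on D(Z)={2,3,4,6} D(Y)={3,4}: Z {2,3,4,6}->{2,3}
Constraint 3 (Y < W) on D(Y)={3,4} D(W)={2,3}: Y {3,4}->{}; W {2,3}->{}
Constraint 4 (Y != W) on D(Y)={} D(W)={}: no change
So after all 4 constraints: D(Y) = {}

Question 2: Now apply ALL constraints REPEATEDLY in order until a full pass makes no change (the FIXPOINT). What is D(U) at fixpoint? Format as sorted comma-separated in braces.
pass 0 (initial): D(U)={2,3,4,5,6}
pass 1: W {2,3,4,5,6}->{}; Y {2,3,4}->{}; Z {2,3,4,6}->{2,3}
pass 2: Z {2,3}->{}
pass 3: no change
Fixpoint after 3 passes: D(U) = {2,3,4,5,6}

Answer: {2,3,4,5,6}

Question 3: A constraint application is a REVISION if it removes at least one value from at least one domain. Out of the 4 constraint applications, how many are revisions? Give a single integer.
Answer: 3

Derivation:
Constraint 1 (W < Y) on D(W)={2,3,4,5,6} D(Y)={2,3,4}: W {2,3,4,5,6}->{2,3}; Y {2,3,4}->{3,4} => REVISION
Constraint 2 (Z < Y) on D(Z)={2,3,4,6} D(Y)={3,4}: Z {2,3,4,6}->{2,3} => REVISION
Constraint 3 (Y < W) on D(Y)={3,4} D(W)={2,3}: Y {3,4}->{}; W {2,3}->{} => REVISION
Constraint 4 (Y != W) on D(Y)={} D(W)={}: no change => not a revision
Total revisions = 3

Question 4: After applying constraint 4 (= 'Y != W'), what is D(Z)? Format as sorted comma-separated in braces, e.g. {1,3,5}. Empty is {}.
Constraint 1 (W < Y) on D(W)={2,3,4,5,6} D(Y)={2,3,4}: W {2,3,4,5,6}->{2,3}; Y {2,3,4}->{3,4}
Constraint 2 (Z < Y) on D(Z)={2,3,4,6} D(Y)={3,4}: Z {2,3,4,6}->{2,3}
Constraint 3 (Y < W) on D(Y)={3,4} D(W)={2,3}: Y {3,4}->{}; W {2,3}->{}
Constraint 4 (Y != W) on D(Y)={} D(W)={}: no change
So after constraint 4: D(Z) = {2,3}

Answer: {2,3}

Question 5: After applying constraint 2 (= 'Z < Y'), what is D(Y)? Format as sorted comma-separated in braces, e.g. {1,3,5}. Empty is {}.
Answer: {3,4}

Derivation:
Constraint 1 (W < Y) on D(W)={2,3,4,5,6} D(Y)={2,3,4}: W {2,3,4,5,6}->{2,3}; Y {2,3,4}->{3,4}
Constraint 2 (Z < Y) on D(Z)={2,3,4,6} D(Y)={3,4}: Z {2,3,4,6}->{2,3}
So after constraint 2: D(Y) = {3,4}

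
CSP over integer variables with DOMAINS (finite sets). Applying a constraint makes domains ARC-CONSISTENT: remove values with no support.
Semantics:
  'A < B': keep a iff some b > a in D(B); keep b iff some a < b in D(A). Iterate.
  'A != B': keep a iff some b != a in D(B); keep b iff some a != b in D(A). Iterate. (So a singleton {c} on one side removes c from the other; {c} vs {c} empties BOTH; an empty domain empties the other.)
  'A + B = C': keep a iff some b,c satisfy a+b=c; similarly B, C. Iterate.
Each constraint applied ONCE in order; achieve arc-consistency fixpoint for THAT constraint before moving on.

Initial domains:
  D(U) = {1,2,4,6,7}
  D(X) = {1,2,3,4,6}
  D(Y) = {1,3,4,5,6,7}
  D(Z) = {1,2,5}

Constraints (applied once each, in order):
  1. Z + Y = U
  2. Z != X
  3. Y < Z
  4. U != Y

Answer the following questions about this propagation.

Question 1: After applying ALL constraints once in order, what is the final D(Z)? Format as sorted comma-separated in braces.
Constraint 1 (Z + Y = U) on D(Z)={1,2,5} D(Y)={1,3,4,5,6,7} D(U)={1,2,4,6,7}: Y {1,3,4,5,6,7}->{1,3,4,5,6}; U {1,2,4,6,7}->{2,4,6,7}
Constraint 2 (Z != X) on D(Z)={1,2,5} D(X)={1,2,3,4,6}: no change
Constraint 3 (Y < Z) on D(Y)={1,3,4,5,6} D(Z)={1,2,5}: Y {1,3,4,5,6}->{1,3,4}; Z {1,2,5}->{2,5}
Constraint 4 (U != Y) on D(U)={2,4,6,7} D(Y)={1,3,4}: no change
So after all 4 constraints: D(Z) = {2,5}

Answer: {2,5}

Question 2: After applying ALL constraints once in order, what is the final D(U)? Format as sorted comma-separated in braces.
Answer: {2,4,6,7}

Derivation:
Constraint 1 (Z + Y = U) on D(Z)={1,2,5} D(Y)={1,3,4,5,6,7} D(U)={1,2,4,6,7}: Y {1,3,4,5,6,7}->{1,3,4,5,6}; U {1,2,4,6,7}->{2,4,6,7}
Constraint 2 (Z != X) on D(Z)={1,2,5} D(X)={1,2,3,4,6}: no change
Constraint 3 (Y < Z) on D(Y)={1,3,4,5,6} D(Z)={1,2,5}: Y {1,3,4,5,6}->{1,3,4}; Z {1,2,5}->{2,5}
Constraint 4 (U != Y) on D(U)={2,4,6,7} D(Y)={1,3,4}: no change
So after all 4 constraints: D(U) = {2,4,6,7}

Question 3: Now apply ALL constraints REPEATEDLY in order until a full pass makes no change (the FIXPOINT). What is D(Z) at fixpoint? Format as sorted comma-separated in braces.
pass 0 (initial): D(Z)={1,2,5}
pass 1: U {1,2,4,6,7}->{2,4,6,7}; Y {1,3,4,5,6,7}->{1,3,4}; Z {1,2,5}->{2,5}
pass 2: U {2,4,6,7}->{6}; Y {1,3,4}->{1,4}
pass 3: no change
Fixpoint after 3 passes: D(Z) = {2,5}

Answer: {2,5}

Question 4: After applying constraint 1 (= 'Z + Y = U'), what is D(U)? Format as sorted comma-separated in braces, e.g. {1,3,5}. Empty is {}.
Constraint 1 (Z + Y = U) on D(Z)={1,2,5} D(Y)={1,3,4,5,6,7} D(U)={1,2,4,6,7}: Y {1,3,4,5,6,7}->{1,3,4,5,6}; U {1,2,4,6,7}->{2,4,6,7}
So after constraint 1: D(U) = {2,4,6,7}

Answer: {2,4,6,7}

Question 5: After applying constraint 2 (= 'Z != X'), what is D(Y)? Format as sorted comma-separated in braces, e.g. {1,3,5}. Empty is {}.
Constraint 1 (Z + Y = U) on D(Z)={1,2,5} D(Y)={1,3,4,5,6,7} D(U)={1,2,4,6,7}: Y {1,3,4,5,6,7}->{1,3,4,5,6}; U {1,2,4,6,7}->{2,4,6,7}
Constraint 2 (Z != X) on D(Z)={1,2,5} D(X)={1,2,3,4,6}: no change
So after constraint 2: D(Y) = {1,3,4,5,6}

Answer: {1,3,4,5,6}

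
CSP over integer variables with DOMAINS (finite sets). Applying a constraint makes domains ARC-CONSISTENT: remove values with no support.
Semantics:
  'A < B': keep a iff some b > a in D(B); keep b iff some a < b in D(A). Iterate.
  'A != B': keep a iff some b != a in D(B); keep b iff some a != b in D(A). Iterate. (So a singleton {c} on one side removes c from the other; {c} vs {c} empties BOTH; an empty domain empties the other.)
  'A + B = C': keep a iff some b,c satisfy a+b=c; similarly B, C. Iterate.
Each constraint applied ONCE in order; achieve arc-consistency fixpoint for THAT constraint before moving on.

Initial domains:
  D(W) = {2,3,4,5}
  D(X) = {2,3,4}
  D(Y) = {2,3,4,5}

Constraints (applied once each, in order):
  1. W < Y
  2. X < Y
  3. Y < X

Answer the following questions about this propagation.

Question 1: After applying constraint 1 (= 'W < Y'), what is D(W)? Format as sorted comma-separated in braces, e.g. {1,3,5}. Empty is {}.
Answer: {2,3,4}

Derivation:
Constraint 1 (W < Y) on D(W)={2,3,4,5} D(Y)={2,3,4,5}: W {2,3,4,5}->{2,3,4}; Y {2,3,4,5}->{3,4,5}
So after constraint 1: D(W) = {2,3,4}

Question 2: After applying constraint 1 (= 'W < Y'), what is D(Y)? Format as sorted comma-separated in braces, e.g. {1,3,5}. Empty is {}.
Constraint 1 (W < Y) on D(W)={2,3,4,5} D(Y)={2,3,4,5}: W {2,3,4,5}->{2,3,4}; Y {2,3,4,5}->{3,4,5}
So after constraint 1: D(Y) = {3,4,5}

Answer: {3,4,5}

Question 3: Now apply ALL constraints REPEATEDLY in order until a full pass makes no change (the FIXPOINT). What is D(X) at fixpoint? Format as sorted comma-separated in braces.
Answer: {}

Derivation:
pass 0 (initial): D(X)={2,3,4}
pass 1: W {2,3,4,5}->{2,3,4}; X {2,3,4}->{4}; Y {2,3,4,5}->{3}
pass 2: W {2,3,4}->{2}; X {4}->{}; Y {3}->{}
pass 3: W {2}->{}
pass 4: no change
Fixpoint after 4 passes: D(X) = {}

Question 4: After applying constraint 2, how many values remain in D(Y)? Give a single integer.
Answer: 3

Derivation:
Constraint 1 (W < Y) on D(W)={2,3,4,5} D(Y)={2,3,4,5}: W {2,3,4,5}->{2,3,4}; Y {2,3,4,5}->{3,4,5}
Constraint 2 (X < Y) on D(X)={2,3,4} D(Y)={3,4,5}: no change
So after constraint 2: D(Y)={3,4,5}, size = 3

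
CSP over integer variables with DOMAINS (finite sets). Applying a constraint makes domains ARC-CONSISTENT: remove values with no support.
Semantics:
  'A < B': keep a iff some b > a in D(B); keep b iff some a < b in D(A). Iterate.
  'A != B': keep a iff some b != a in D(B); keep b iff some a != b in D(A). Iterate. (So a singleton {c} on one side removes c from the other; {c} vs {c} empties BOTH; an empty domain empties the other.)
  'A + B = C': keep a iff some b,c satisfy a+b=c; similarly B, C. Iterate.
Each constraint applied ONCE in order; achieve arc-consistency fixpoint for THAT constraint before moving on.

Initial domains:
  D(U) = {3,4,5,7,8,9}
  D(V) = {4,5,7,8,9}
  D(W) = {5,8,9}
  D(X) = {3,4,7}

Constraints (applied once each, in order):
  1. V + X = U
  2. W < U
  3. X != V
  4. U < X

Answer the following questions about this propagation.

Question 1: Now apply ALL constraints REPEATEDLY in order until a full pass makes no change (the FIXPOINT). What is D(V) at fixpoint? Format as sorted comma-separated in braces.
pass 0 (initial): D(V)={4,5,7,8,9}
pass 1: U {3,4,5,7,8,9}->{}; V {4,5,7,8,9}->{4,5}; W {5,8,9}->{5,8}; X {3,4,7}->{}
pass 2: V {4,5}->{}; W {5,8}->{}
pass 3: no change
Fixpoint after 3 passes: D(V) = {}

Answer: {}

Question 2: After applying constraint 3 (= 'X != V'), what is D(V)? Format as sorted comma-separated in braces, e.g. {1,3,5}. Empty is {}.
Constraint 1 (V + X = U) on D(V)={4,5,7,8,9} D(X)={3,4,7} D(U)={3,4,5,7,8,9}: V {4,5,7,8,9}->{4,5}; X {3,4,7}->{3,4}; U {3,4,5,7,8,9}->{7,8,9}
Constraint 2 (W < U) on D(W)={5,8,9} D(U)={7,8,9}: W {5,8,9}->{5,8}
Constraint 3 (X != V) on D(X)={3,4} D(V)={4,5}: no change
So after constraint 3: D(V) = {4,5}

Answer: {4,5}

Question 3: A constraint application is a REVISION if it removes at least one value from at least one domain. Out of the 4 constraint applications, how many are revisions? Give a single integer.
Constraint 1 (V + X = U) on D(V)={4,5,7,8,9} D(X)={3,4,7} D(U)={3,4,5,7,8,9}: V {4,5,7,8,9}->{4,5}; X {3,4,7}->{3,4}; U {3,4,5,7,8,9}->{7,8,9} => REVISION
Constraint 2 (W < U) on D(W)={5,8,9} D(U)={7,8,9}: W {5,8,9}->{5,8} => REVISION
Constraint 3 (X != V) on D(X)={3,4} D(V)={4,5}: no change => not a revision
Constraint 4 (U < X) on D(U)={7,8,9} D(X)={3,4}: U {7,8,9}->{}; X {3,4}->{} => REVISION
Total revisions = 3

Answer: 3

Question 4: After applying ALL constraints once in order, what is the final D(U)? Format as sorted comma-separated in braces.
Answer: {}

Derivation:
Constraint 1 (V + X = U) on D(V)={4,5,7,8,9} D(X)={3,4,7} D(U)={3,4,5,7,8,9}: V {4,5,7,8,9}->{4,5}; X {3,4,7}->{3,4}; U {3,4,5,7,8,9}->{7,8,9}
Constraint 2 (W < U) on D(W)={5,8,9} D(U)={7,8,9}: W {5,8,9}->{5,8}
Constraint 3 (X != V) on D(X)={3,4} D(V)={4,5}: no change
Constraint 4 (U < X) on D(U)={7,8,9} D(X)={3,4}: U {7,8,9}->{}; X {3,4}->{}
So after all 4 constraints: D(U) = {}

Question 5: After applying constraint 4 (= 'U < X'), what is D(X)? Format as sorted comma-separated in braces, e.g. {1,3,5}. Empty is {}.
Constraint 1 (V + X = U) on D(V)={4,5,7,8,9} D(X)={3,4,7} D(U)={3,4,5,7,8,9}: V {4,5,7,8,9}->{4,5}; X {3,4,7}->{3,4}; U {3,4,5,7,8,9}->{7,8,9}
Constraint 2 (W < U) on D(W)={5,8,9} D(U)={7,8,9}: W {5,8,9}->{5,8}
Constraint 3 (X != V) on D(X)={3,4} D(V)={4,5}: no change
Constraint 4 (U < X) on D(U)={7,8,9} D(X)={3,4}: U {7,8,9}->{}; X {3,4}->{}
So after constraint 4: D(X) = {}

Answer: {}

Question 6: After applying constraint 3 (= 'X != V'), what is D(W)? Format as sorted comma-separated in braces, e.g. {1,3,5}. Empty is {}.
Constraint 1 (V + X = U) on D(V)={4,5,7,8,9} D(X)={3,4,7} D(U)={3,4,5,7,8,9}: V {4,5,7,8,9}->{4,5}; X {3,4,7}->{3,4}; U {3,4,5,7,8,9}->{7,8,9}
Constraint 2 (W < U) on D(W)={5,8,9} D(U)={7,8,9}: W {5,8,9}->{5,8}
Constraint 3 (X != V) on D(X)={3,4} D(V)={4,5}: no change
So after constraint 3: D(W) = {5,8}

Answer: {5,8}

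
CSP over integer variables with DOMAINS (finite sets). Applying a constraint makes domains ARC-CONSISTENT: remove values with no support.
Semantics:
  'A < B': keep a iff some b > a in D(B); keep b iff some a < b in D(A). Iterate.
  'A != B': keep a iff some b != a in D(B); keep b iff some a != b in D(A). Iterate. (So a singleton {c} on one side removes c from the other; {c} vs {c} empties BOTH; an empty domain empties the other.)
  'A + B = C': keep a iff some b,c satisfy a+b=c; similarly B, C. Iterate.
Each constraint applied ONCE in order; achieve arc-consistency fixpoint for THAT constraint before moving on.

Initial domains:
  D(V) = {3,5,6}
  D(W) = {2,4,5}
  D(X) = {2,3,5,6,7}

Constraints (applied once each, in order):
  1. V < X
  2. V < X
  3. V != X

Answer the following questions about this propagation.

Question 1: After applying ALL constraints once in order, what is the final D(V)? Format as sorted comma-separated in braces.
Constraint 1 (V < X) on D(V)={3,5,6} D(X)={2,3,5,6,7}: X {2,3,5,6,7}->{5,6,7}
Constraint 2 (V < X) on D(V)={3,5,6} D(X)={5,6,7}: no change
Constraint 3 (V != X) on D(V)={3,5,6} D(X)={5,6,7}: no change
So after all 3 constraints: D(V) = {3,5,6}

Answer: {3,5,6}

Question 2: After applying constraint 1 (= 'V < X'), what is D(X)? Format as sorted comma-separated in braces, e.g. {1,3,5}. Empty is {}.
Answer: {5,6,7}

Derivation:
Constraint 1 (V < X) on D(V)={3,5,6} D(X)={2,3,5,6,7}: X {2,3,5,6,7}->{5,6,7}
So after constraint 1: D(X) = {5,6,7}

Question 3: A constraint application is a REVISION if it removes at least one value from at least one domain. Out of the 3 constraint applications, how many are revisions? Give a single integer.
Constraint 1 (V < X) on D(V)={3,5,6} D(X)={2,3,5,6,7}: X {2,3,5,6,7}->{5,6,7} => REVISION
Constraint 2 (V < X) on D(V)={3,5,6} D(X)={5,6,7}: no change => not a revision
Constraint 3 (V != X) on D(V)={3,5,6} D(X)={5,6,7}: no change => not a revision
Total revisions = 1

Answer: 1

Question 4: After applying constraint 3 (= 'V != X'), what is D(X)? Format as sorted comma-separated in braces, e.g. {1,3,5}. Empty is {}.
Answer: {5,6,7}

Derivation:
Constraint 1 (V < X) on D(V)={3,5,6} D(X)={2,3,5,6,7}: X {2,3,5,6,7}->{5,6,7}
Constraint 2 (V < X) on D(V)={3,5,6} D(X)={5,6,7}: no change
Constraint 3 (V != X) on D(V)={3,5,6} D(X)={5,6,7}: no change
So after constraint 3: D(X) = {5,6,7}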